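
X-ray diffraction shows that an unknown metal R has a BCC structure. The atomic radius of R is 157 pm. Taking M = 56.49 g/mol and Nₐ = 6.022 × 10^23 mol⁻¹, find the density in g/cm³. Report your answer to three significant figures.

In a BCC lattice, atoms touch along the body diagonal, so √3·a = 4r, giving a = 362.6 pm = 3.626 × 10^-8 cm.
With Z = 2, ρ = Z·M/(N_A·a³) = 2 × 56.49 / (6.022 × 10²³ × 4.766 × 10^-23) = 3.936 g/cm³.

3.94 g/cm³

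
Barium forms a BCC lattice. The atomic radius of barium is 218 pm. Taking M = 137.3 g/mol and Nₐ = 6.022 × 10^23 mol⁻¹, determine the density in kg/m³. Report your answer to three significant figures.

3570 kg/m³

In a BCC lattice, atoms touch along the body diagonal, so √3·a = 4r, giving a = 503.4 pm = 5.034 × 10^-8 cm.
With Z = 2, ρ = Z·M/(N_A·a³) = 2 × 137.3 / (6.022 × 10²³ × 1.276 × 10^-22) = 3.573 g/cm³ = 3570 kg/m³.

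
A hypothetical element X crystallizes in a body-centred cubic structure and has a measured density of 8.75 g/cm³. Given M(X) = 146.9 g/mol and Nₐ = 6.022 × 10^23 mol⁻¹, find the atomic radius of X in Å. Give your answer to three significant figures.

1.65 Å

For a BCC cell (Z = 2), a³ = Z·M/(N_A·ρ) = 2 × 146.9 / (6.022 × 10²³ × 8.750) = 5.576 × 10^-23 cm³, so a = 3.820 × 10^-8 cm = 3.820 Å.
Atoms touch along the body diagonal, so √3·a = 4r, so r = 0.4330 × a = 1.65 Å.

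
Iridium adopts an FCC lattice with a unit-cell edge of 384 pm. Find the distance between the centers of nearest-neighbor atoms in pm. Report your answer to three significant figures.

272 pm

In an FCC structure, atoms touch along the face diagonal, so √2·a = 4r; the nearest-neighbor distance equals 2r = 0.7071·a.
d = 0.7071 × 384 = 272 pm.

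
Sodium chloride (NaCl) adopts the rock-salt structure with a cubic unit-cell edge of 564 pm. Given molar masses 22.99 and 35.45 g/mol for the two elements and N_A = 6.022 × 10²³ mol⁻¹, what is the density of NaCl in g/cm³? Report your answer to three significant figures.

2.16 g/cm³

The rock-salt structure contains Z = 4 formula units per cell; M(NaCl) = 22.99 + 35.45 = 58.44 g/mol.
a³ = (5.640 × 10^-8 cm)³ = 1.794 × 10^-22 cm³.
ρ = 4 × 58.44 / (6.022 × 10²³ × 1.794 × 10^-22) = 2.164 g/cm³.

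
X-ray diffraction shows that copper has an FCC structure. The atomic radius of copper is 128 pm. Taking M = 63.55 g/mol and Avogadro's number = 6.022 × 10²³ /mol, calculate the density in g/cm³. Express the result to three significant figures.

In an FCC lattice, atoms touch along the face diagonal, so √2·a = 4r, giving a = 362.0 pm = 3.620 × 10^-8 cm.
With Z = 4, ρ = Z·M/(N_A·a³) = 4 × 63.55 / (6.022 × 10²³ × 4.745 × 10^-23) = 8.895 g/cm³.

8.90 g/cm³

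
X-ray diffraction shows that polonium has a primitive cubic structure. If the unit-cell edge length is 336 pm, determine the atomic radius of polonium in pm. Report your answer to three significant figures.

168 pm

In a simple cubic lattice, atoms touch along the cell edge, so a = 2r.
r = a/2 = 336/2 = 168 pm.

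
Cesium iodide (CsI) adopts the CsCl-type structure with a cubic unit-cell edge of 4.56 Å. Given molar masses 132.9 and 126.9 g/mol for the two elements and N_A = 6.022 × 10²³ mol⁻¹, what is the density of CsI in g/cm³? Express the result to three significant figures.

4.55 g/cm³

The CsCl-type structure contains Z = 1 formula unit per cell; M(CsI) = 132.9 + 126.9 = 259.8 g/mol.
a³ = (4.560 × 10^-8 cm)³ = 9.482 × 10^-23 cm³.
ρ = 1 × 259.8 / (6.022 × 10²³ × 9.482 × 10^-23) = 4.550 g/cm³.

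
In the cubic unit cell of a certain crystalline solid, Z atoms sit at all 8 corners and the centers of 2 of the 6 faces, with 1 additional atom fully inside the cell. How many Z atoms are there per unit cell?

Corner atoms are shared by 8 cells (1/8 each), face atoms by 2 (1/2 each), interior atoms are unshared.
Net atoms = 8 × 1/8 + 2 × 1/2 + 1 = 1 + 1 + 1 = 3.

3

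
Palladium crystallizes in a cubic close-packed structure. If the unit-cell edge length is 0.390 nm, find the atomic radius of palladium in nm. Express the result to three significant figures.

0.138 nm

In an FCC lattice, atoms touch along the face diagonal, so √2·a = 4r.
r = √2·a/4 = 1.4142 × 0.390 / 4 = 0.138 nm.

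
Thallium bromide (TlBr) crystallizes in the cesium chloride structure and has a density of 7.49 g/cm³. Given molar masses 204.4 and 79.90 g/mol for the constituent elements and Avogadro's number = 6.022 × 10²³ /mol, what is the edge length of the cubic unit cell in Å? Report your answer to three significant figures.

3.98 Å

M(TlBr) = 284.3 g/mol; Z = 1 formula unit per cell.
a³ = Z·M/(N_A·ρ) = 1 × 284.3 / (6.022 × 10²³ × 7.49) = 6.303 × 10^-23 cm³, so a = 3.980 × 10^-8 cm = 3.98 Å.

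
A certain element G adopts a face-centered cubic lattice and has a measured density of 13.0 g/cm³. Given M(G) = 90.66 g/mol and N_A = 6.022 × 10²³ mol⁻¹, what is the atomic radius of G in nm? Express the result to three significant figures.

For an FCC cell (Z = 4), a³ = Z·M/(N_A·ρ) = 4 × 90.66 / (6.022 × 10²³ × 13.00) = 4.632 × 10^-23 cm³, so a = 3.591 × 10^-8 cm = 0.3591 nm.
Atoms touch along the face diagonal, so √2·a = 4r, so r = 0.3536 × a = 0.127 nm.

0.127 nm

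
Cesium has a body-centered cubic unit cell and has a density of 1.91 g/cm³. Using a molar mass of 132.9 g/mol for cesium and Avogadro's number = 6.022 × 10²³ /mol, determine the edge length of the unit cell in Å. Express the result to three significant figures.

6.14 Å

With Z = 2 atoms per BCC cell, a³ = Z·M/(N_A·ρ) = 2 × 132.9 / (6.022 × 10²³ × 1.910 g/cm³) = 2.311 × 10^-22 cm³.
a = (2.311 × 10^-22)^(1/3) = 6.137 × 10^-8 cm = 6.14 Å.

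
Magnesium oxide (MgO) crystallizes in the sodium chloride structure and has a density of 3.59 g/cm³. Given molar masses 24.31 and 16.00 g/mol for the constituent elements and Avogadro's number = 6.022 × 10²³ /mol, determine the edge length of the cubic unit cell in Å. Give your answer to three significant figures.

M(MgO) = 40.31 g/mol; Z = 4 formula units per cell.
a³ = Z·M/(N_A·ρ) = 4 × 40.31 / (6.022 × 10²³ × 3.59) = 7.458 × 10^-23 cm³, so a = 4.209 × 10^-8 cm = 4.21 Å.

4.21 Å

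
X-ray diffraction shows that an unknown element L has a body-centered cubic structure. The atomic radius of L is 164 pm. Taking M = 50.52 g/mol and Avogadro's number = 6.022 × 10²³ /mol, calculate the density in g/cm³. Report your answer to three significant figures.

3.09 g/cm³

In a BCC lattice, atoms touch along the body diagonal, so √3·a = 4r, giving a = 378.7 pm = 3.787 × 10^-8 cm.
With Z = 2, ρ = Z·M/(N_A·a³) = 2 × 50.52 / (6.022 × 10²³ × 5.433 × 10^-23) = 3.088 g/cm³.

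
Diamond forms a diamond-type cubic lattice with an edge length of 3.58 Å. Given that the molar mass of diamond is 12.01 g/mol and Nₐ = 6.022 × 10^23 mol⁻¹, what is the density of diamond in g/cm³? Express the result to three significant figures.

3.48 g/cm³

A diamond cubic unit cell contains Z = 8 atoms.
Cell volume: a³ = (3.58 Å)³ = (3.580 × 10^-8 cm)³ = 4.588 × 10^-23 cm³.
ρ = Z·M/(N_A·a³) = 8 × 12.01 / (6.022 × 10²³ × 4.588 × 10^-23) = 3.477 g/cm³.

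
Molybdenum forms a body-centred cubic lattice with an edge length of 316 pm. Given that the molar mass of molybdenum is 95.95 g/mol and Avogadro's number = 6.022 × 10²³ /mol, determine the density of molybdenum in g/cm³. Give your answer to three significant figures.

10.1 g/cm³

A BCC unit cell contains Z = 2 atoms.
Cell volume: a³ = (316 pm)³ = (3.160 × 10^-8 cm)³ = 3.155 × 10^-23 cm³.
ρ = Z·M/(N_A·a³) = 2 × 95.95 / (6.022 × 10²³ × 3.155 × 10^-23) = 10.10 g/cm³.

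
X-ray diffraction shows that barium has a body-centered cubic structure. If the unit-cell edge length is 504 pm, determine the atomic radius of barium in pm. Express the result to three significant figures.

218 pm

In a BCC lattice, atoms touch along the body diagonal, so √3·a = 4r.
r = √3·a/4 = 1.7321 × 504 / 4 = 218 pm.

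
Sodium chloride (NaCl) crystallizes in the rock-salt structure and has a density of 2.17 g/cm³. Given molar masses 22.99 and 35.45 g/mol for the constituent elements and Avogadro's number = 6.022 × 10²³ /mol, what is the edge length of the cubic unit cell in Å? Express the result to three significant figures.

M(NaCl) = 58.44 g/mol; Z = 4 formula units per cell.
a³ = Z·M/(N_A·ρ) = 4 × 58.44 / (6.022 × 10²³ × 2.17) = 1.789 × 10^-22 cm³, so a = 5.635 × 10^-8 cm = 5.63 Å.

5.63 Å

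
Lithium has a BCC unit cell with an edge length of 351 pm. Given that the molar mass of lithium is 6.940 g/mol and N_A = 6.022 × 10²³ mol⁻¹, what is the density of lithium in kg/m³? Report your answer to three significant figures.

A BCC unit cell contains Z = 2 atoms.
Cell volume: a³ = (351 pm)³ = (3.510 × 10^-8 cm)³ = 4.324 × 10^-23 cm³.
ρ = Z·M/(N_A·a³) = 2 × 6.940 / (6.022 × 10²³ × 4.324 × 10^-23) = 0.5330 g/cm³ = 533 kg/m³.

533 kg/m³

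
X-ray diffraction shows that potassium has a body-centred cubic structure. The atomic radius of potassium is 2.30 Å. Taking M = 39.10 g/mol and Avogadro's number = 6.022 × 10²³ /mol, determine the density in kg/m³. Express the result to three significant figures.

867 kg/m³

In a BCC lattice, atoms touch along the body diagonal, so √3·a = 4r, giving a = 5.312 Å = 5.312 × 10^-8 cm.
With Z = 2, ρ = Z·M/(N_A·a³) = 2 × 39.10 / (6.022 × 10²³ × 1.499 × 10^-22) = 0.8665 g/cm³ = 867 kg/m³.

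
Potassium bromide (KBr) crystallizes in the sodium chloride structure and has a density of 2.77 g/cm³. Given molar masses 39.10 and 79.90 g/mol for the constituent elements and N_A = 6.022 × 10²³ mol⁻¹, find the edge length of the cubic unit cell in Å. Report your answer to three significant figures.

M(KBr) = 119.0 g/mol; Z = 4 formula units per cell.
a³ = Z·M/(N_A·ρ) = 4 × 119.0 / (6.022 × 10²³ × 2.77) = 2.854 × 10^-22 cm³, so a = 6.584 × 10^-8 cm = 6.58 Å.

6.58 Å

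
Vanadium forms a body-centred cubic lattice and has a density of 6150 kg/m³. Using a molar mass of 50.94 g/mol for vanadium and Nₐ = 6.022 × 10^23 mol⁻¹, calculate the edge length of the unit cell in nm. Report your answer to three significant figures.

With Z = 2 atoms per BCC cell, a³ = Z·M/(N_A·ρ) = 2 × 50.94 / (6.022 × 10²³ × 6.150 g/cm³) = 2.751 × 10^-23 cm³.
a = (2.751 × 10^-23)^(1/3) = 3.019 × 10^-8 cm = 0.302 nm.

0.302 nm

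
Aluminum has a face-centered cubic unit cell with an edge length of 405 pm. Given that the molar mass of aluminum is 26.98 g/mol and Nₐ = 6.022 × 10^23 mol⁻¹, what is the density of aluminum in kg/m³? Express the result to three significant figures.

2700 kg/m³

An FCC unit cell contains Z = 4 atoms.
Cell volume: a³ = (405 pm)³ = (4.050 × 10^-8 cm)³ = 6.643 × 10^-23 cm³.
ρ = Z·M/(N_A·a³) = 4 × 26.98 / (6.022 × 10²³ × 6.643 × 10^-23) = 2.698 g/cm³ = 2700 kg/m³.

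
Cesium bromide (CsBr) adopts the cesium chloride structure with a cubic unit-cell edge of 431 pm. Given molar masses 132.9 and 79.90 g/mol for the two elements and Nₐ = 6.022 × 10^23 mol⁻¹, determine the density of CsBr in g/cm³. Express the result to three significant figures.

4.41 g/cm³

The cesium chloride structure contains Z = 1 formula unit per cell; M(CsBr) = 132.9 + 79.90 = 212.8 g/mol.
a³ = (4.310 × 10^-8 cm)³ = 8.006 × 10^-23 cm³.
ρ = 1 × 212.8 / (6.022 × 10²³ × 8.006 × 10^-23) = 4.414 g/cm³.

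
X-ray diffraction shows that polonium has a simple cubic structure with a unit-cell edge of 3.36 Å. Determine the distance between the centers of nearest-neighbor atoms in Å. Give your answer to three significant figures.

3.36 Å

In a simple cubic structure, atoms touch along the cell edge, so a = 2r; the nearest-neighbor distance equals 2r = 1.000·a.
d = 1.000 × 3.36 = 3.36 Å.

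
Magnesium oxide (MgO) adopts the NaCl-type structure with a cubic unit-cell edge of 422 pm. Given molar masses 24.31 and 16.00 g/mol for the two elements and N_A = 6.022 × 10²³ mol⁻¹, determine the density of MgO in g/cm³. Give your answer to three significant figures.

3.56 g/cm³

The NaCl-type structure contains Z = 4 formula units per cell; M(MgO) = 24.31 + 16.00 = 40.31 g/mol.
a³ = (4.220 × 10^-8 cm)³ = 7.515 × 10^-23 cm³.
ρ = 4 × 40.31 / (6.022 × 10²³ × 7.515 × 10^-23) = 3.563 g/cm³.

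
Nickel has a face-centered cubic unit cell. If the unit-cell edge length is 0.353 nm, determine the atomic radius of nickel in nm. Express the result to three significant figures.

0.125 nm

In an FCC lattice, atoms touch along the face diagonal, so √2·a = 4r.
r = √2·a/4 = 1.4142 × 0.353 / 4 = 0.125 nm.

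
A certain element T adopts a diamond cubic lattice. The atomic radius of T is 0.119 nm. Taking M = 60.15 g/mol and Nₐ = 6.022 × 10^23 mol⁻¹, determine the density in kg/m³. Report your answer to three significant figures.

In a diamond cubic lattice, nearest neighbors lie along the body diagonal with √3·a = 8r, giving a = 0.5496 nm = 5.496 × 10^-8 cm.
With Z = 8, ρ = Z·M/(N_A·a³) = 8 × 60.15 / (6.022 × 10²³ × 1.660 × 10^-22) = 4.812 g/cm³ = 4810 kg/m³.

4810 kg/m³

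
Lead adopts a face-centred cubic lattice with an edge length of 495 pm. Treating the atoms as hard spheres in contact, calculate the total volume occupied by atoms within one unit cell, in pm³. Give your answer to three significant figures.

In an FCC lattice atoms touch along the face diagonal, so √2·a = 4r, so r = 0.3536a = 175.0 pm.
V_atoms = Z × (4/3)πr³ = 4 × (4/3)π × (175.0)³ = 8.98 × 10^7 pm³.

8.98 × 10^7 pm³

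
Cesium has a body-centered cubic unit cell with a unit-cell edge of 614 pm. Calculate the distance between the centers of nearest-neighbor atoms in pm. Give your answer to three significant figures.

In a BCC structure, atoms touch along the body diagonal, so √3·a = 4r; the nearest-neighbor distance equals 2r = 0.8660·a.
d = 0.8660 × 614 = 532 pm.

532 pm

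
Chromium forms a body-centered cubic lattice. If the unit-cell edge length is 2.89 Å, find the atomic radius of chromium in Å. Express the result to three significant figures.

1.25 Å

In a BCC lattice, atoms touch along the body diagonal, so √3·a = 4r.
r = √3·a/4 = 1.7321 × 2.89 / 4 = 1.25 Å.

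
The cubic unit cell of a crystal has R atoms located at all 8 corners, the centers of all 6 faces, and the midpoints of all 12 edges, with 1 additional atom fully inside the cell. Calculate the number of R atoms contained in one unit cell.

8

Corner atoms are shared by 8 cells (1/8 each), face atoms by 2 (1/2 each), edge atoms by 4 (1/4 each), interior atoms are unshared.
Net atoms = 8 × 1/8 + 6 × 1/2 + 12 × 1/4 + 1 = 1 + 3 + 3 + 1 = 8.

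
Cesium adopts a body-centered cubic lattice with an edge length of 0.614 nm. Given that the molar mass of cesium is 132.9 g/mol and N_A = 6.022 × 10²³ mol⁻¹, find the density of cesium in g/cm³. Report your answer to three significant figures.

A BCC unit cell contains Z = 2 atoms.
Cell volume: a³ = (0.614 nm)³ = (6.140 × 10^-8 cm)³ = 2.315 × 10^-22 cm³.
ρ = Z·M/(N_A·a³) = 2 × 132.9 / (6.022 × 10²³ × 2.315 × 10^-22) = 1.907 g/cm³.

1.91 g/cm³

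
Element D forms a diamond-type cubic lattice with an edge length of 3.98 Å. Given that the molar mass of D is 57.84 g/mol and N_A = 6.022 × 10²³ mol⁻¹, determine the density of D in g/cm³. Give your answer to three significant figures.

12.2 g/cm³

A diamond cubic unit cell contains Z = 8 atoms.
Cell volume: a³ = (3.98 Å)³ = (3.980 × 10^-8 cm)³ = 6.304 × 10^-23 cm³.
ρ = Z·M/(N_A·a³) = 8 × 57.84 / (6.022 × 10²³ × 6.304 × 10^-23) = 12.19 g/cm³.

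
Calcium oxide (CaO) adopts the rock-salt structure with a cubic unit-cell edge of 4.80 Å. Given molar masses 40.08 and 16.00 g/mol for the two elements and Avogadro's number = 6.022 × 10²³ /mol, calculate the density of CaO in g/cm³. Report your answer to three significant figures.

The rock-salt structure contains Z = 4 formula units per cell; M(CaO) = 40.08 + 16.00 = 56.08 g/mol.
a³ = (4.800 × 10^-8 cm)³ = 1.106 × 10^-22 cm³.
ρ = 4 × 56.08 / (6.022 × 10²³ × 1.106 × 10^-22) = 3.368 g/cm³.

3.37 g/cm³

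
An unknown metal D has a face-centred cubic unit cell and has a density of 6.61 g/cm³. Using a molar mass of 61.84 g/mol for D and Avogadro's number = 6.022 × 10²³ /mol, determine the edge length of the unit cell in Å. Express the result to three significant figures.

With Z = 4 atoms per FCC cell, a³ = Z·M/(N_A·ρ) = 4 × 61.84 / (6.022 × 10²³ × 6.610 g/cm³) = 6.214 × 10^-23 cm³.
a = (6.214 × 10^-23)^(1/3) = 3.961 × 10^-8 cm = 3.96 Å.

3.96 Å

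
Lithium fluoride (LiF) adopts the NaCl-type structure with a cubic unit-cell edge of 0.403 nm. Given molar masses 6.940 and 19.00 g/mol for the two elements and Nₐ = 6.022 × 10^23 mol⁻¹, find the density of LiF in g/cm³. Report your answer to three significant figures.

The NaCl-type structure contains Z = 4 formula units per cell; M(LiF) = 6.940 + 19.00 = 25.94 g/mol.
a³ = (4.030 × 10^-8 cm)³ = 6.545 × 10^-23 cm³.
ρ = 4 × 25.94 / (6.022 × 10²³ × 6.545 × 10^-23) = 2.633 g/cm³.

2.63 g/cm³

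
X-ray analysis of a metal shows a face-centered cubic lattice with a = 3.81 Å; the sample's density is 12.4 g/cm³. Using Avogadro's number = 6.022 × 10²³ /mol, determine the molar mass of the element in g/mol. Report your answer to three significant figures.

An FCC cell has Z = 4 atoms; a = 3.810 × 10^-8 cm.
M = ρ·N_A·a³/Z = 12.4 × 6.022 × 10²³ × 5.531 × 10^-23 / 4 = 103 g/mol.

103 g/mol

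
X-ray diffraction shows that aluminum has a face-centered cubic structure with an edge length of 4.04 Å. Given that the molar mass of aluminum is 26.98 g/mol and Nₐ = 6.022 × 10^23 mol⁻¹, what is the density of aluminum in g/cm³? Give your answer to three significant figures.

An FCC unit cell contains Z = 4 atoms.
Cell volume: a³ = (4.04 Å)³ = (4.040 × 10^-8 cm)³ = 6.594 × 10^-23 cm³.
ρ = Z·M/(N_A·a³) = 4 × 26.98 / (6.022 × 10²³ × 6.594 × 10^-23) = 2.718 g/cm³.

2.72 g/cm³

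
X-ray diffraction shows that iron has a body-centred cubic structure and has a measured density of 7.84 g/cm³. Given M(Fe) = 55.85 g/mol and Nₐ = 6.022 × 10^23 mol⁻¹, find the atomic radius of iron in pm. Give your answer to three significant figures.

124 pm

For a BCC cell (Z = 2), a³ = Z·M/(N_A·ρ) = 2 × 55.85 / (6.022 × 10²³ × 7.840) = 2.366 × 10^-23 cm³, so a = 2.871 × 10^-8 cm = 287.1 pm.
Atoms touch along the body diagonal, so √3·a = 4r, so r = 0.4330 × a = 124 pm.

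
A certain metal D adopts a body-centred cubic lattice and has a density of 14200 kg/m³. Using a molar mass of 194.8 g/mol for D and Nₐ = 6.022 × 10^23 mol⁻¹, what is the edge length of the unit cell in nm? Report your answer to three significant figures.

With Z = 2 atoms per BCC cell, a³ = Z·M/(N_A·ρ) = 2 × 194.8 / (6.022 × 10²³ × 14.20 g/cm³) = 4.556 × 10^-23 cm³.
a = (4.556 × 10^-23)^(1/3) = 3.572 × 10^-8 cm = 0.357 nm.

0.357 nm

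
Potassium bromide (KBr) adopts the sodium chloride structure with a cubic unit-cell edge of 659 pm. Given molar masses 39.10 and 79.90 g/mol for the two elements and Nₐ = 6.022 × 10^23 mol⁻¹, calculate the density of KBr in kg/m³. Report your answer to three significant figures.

2760 kg/m³

The sodium chloride structure contains Z = 4 formula units per cell; M(KBr) = 39.10 + 79.90 = 119.0 g/mol.
a³ = (6.590 × 10^-8 cm)³ = 2.862 × 10^-22 cm³.
ρ = 4 × 119.0 / (6.022 × 10²³ × 2.862 × 10^-22) = 2.762 g/cm³ = 2760 kg/m³.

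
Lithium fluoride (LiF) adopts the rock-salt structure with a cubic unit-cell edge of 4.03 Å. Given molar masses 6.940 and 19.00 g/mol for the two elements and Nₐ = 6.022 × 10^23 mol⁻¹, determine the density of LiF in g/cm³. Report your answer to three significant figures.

The rock-salt structure contains Z = 4 formula units per cell; M(LiF) = 6.940 + 19.00 = 25.94 g/mol.
a³ = (4.030 × 10^-8 cm)³ = 6.545 × 10^-23 cm³.
ρ = 4 × 25.94 / (6.022 × 10²³ × 6.545 × 10^-23) = 2.633 g/cm³.

2.63 g/cm³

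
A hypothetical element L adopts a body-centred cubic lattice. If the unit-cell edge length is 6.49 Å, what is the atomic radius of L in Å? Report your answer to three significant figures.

In a BCC lattice, atoms touch along the body diagonal, so √3·a = 4r.
r = √3·a/4 = 1.7321 × 6.49 / 4 = 2.81 Å.

2.81 Å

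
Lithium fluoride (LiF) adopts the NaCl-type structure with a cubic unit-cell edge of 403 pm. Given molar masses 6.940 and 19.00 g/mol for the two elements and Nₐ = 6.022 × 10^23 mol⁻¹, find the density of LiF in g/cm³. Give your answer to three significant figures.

The NaCl-type structure contains Z = 4 formula units per cell; M(LiF) = 6.940 + 19.00 = 25.94 g/mol.
a³ = (4.030 × 10^-8 cm)³ = 6.545 × 10^-23 cm³.
ρ = 4 × 25.94 / (6.022 × 10²³ × 6.545 × 10^-23) = 2.633 g/cm³.

2.63 g/cm³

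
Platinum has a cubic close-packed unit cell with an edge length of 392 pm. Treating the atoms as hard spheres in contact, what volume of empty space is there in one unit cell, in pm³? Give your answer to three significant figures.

1.56 × 10^7 pm³

In an FCC lattice atoms touch along the face diagonal, so √2·a = 4r, so r = 0.3536a = 138.6 pm.
V_cell = a³ = 6.024 × 10^7 pm³; V_atoms = 4 × (4/3)πr³ = 4.460 × 10^7 pm³.
Empty space = 6.024 × 10^7 − 4.460 × 10^7 = 1.56 × 10^7 pm³.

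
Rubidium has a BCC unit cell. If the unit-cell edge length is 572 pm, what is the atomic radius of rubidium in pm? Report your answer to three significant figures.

248 pm

In a BCC lattice, atoms touch along the body diagonal, so √3·a = 4r.
r = √3·a/4 = 1.7321 × 572 / 4 = 248 pm.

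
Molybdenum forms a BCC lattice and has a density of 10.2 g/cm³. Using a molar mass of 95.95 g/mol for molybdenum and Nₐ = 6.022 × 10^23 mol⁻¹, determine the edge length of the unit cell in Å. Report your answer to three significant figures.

With Z = 2 atoms per BCC cell, a³ = Z·M/(N_A·ρ) = 2 × 95.95 / (6.022 × 10²³ × 10.20 g/cm³) = 3.124 × 10^-23 cm³.
a = (3.124 × 10^-23)^(1/3) = 3.150 × 10^-8 cm = 3.15 Å.

3.15 Å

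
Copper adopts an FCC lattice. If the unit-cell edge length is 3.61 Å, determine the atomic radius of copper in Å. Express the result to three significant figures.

In an FCC lattice, atoms touch along the face diagonal, so √2·a = 4r.
r = √2·a/4 = 1.4142 × 3.61 / 4 = 1.28 Å.

1.28 Å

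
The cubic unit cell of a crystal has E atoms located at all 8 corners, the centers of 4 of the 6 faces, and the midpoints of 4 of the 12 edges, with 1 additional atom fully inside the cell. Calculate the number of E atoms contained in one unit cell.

5

Corner atoms are shared by 8 cells (1/8 each), face atoms by 2 (1/2 each), edge atoms by 4 (1/4 each), interior atoms are unshared.
Net atoms = 8 × 1/8 + 4 × 1/2 + 4 × 1/4 + 1 = 1 + 2 + 1 + 1 = 5.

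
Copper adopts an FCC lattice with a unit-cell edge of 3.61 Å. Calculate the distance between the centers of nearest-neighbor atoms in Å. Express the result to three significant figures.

In an FCC structure, atoms touch along the face diagonal, so √2·a = 4r; the nearest-neighbor distance equals 2r = 0.7071·a.
d = 0.7071 × 3.61 = 2.55 Å.

2.55 Å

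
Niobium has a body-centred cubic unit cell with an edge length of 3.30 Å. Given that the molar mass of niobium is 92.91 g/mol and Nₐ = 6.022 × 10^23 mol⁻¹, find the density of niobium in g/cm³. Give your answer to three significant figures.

A BCC unit cell contains Z = 2 atoms.
Cell volume: a³ = (3.30 Å)³ = (3.300 × 10^-8 cm)³ = 3.594 × 10^-23 cm³.
ρ = Z·M/(N_A·a³) = 2 × 92.91 / (6.022 × 10²³ × 3.594 × 10^-23) = 8.586 g/cm³.

8.59 g/cm³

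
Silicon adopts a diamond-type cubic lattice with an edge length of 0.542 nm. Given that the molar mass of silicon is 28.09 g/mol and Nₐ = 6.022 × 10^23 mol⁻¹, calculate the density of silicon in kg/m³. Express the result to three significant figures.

2340 kg/m³

A diamond cubic unit cell contains Z = 8 atoms.
Cell volume: a³ = (0.542 nm)³ = (5.420 × 10^-8 cm)³ = 1.592 × 10^-22 cm³.
ρ = Z·M/(N_A·a³) = 8 × 28.09 / (6.022 × 10²³ × 1.592 × 10^-22) = 2.344 g/cm³ = 2340 kg/m³.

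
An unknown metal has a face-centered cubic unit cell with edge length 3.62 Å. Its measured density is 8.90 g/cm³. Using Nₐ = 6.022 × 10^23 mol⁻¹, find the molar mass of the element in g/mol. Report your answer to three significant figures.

63.6 g/mol

An FCC cell has Z = 4 atoms; a = 3.620 × 10^-8 cm.
M = ρ·N_A·a³/Z = 8.90 × 6.022 × 10²³ × 4.744 × 10^-23 / 4 = 63.6 g/mol.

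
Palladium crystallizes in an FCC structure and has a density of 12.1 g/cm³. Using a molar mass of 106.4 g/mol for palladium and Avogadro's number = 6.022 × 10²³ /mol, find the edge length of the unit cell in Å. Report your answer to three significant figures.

With Z = 4 atoms per FCC cell, a³ = Z·M/(N_A·ρ) = 4 × 106.4 / (6.022 × 10²³ × 12.10 g/cm³) = 5.841 × 10^-23 cm³.
a = (5.841 × 10^-23)^(1/3) = 3.880 × 10^-8 cm = 3.88 Å.

3.88 Å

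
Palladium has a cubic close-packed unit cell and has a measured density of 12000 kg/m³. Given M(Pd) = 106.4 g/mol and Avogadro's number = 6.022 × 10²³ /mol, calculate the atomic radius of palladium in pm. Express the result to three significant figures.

138 pm

For an FCC cell (Z = 4), a³ = Z·M/(N_A·ρ) = 4 × 106.4 / (6.022 × 10²³ × 12.00) = 5.890 × 10^-23 cm³, so a = 3.891 × 10^-8 cm = 389.1 pm.
Atoms touch along the face diagonal, so √2·a = 4r, so r = 0.3536 × a = 138 pm.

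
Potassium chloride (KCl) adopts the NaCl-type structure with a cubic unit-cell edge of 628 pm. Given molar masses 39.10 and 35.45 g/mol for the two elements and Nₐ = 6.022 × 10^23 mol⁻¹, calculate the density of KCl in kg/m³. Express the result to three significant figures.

The NaCl-type structure contains Z = 4 formula units per cell; M(KCl) = 39.10 + 35.45 = 74.55 g/mol.
a³ = (6.280 × 10^-8 cm)³ = 2.477 × 10^-22 cm³.
ρ = 4 × 74.55 / (6.022 × 10²³ × 2.477 × 10^-22) = 1.999 g/cm³ = 2000 kg/m³.

2000 kg/m³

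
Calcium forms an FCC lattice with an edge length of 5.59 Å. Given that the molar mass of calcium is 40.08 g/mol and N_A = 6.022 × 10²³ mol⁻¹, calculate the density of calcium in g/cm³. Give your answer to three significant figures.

An FCC unit cell contains Z = 4 atoms.
Cell volume: a³ = (5.59 Å)³ = (5.590 × 10^-8 cm)³ = 1.747 × 10^-22 cm³.
ρ = Z·M/(N_A·a³) = 4 × 40.08 / (6.022 × 10²³ × 1.747 × 10^-22) = 1.524 g/cm³.

1.52 g/cm³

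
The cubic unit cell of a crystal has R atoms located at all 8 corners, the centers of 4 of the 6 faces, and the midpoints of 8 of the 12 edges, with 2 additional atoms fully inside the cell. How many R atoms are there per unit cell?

7

Corner atoms are shared by 8 cells (1/8 each), face atoms by 2 (1/2 each), edge atoms by 4 (1/4 each), interior atoms are unshared.
Net atoms = 8 × 1/8 + 4 × 1/2 + 8 × 1/4 + 2 = 1 + 2 + 2 + 2 = 7.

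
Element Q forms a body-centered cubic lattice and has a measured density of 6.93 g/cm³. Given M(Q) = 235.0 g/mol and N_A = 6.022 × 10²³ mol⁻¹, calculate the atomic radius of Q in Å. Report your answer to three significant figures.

For a BCC cell (Z = 2), a³ = Z·M/(N_A·ρ) = 2 × 235.0 / (6.022 × 10²³ × 6.930) = 1.126 × 10^-22 cm³, so a = 4.829 × 10^-8 cm = 4.829 Å.
Atoms touch along the body diagonal, so √3·a = 4r, so r = 0.4330 × a = 2.09 Å.

2.09 Å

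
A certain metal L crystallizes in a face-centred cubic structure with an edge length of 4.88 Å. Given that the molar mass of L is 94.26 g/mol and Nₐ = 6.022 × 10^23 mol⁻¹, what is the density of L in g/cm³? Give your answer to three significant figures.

An FCC unit cell contains Z = 4 atoms.
Cell volume: a³ = (4.88 Å)³ = (4.880 × 10^-8 cm)³ = 1.162 × 10^-22 cm³.
ρ = Z·M/(N_A·a³) = 4 × 94.26 / (6.022 × 10²³ × 1.162 × 10^-22) = 5.387 g/cm³.

5.39 g/cm³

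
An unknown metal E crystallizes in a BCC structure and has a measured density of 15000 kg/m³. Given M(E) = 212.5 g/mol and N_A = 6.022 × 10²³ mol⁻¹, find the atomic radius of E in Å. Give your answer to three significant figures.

1.56 Å

For a BCC cell (Z = 2), a³ = Z·M/(N_A·ρ) = 2 × 212.5 / (6.022 × 10²³ × 15.00) = 4.705 × 10^-23 cm³, so a = 3.610 × 10^-8 cm = 3.610 Å.
Atoms touch along the body diagonal, so √3·a = 4r, so r = 0.4330 × a = 1.56 Å.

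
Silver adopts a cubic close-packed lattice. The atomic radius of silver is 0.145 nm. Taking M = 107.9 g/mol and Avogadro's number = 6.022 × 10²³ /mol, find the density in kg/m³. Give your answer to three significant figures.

10400 kg/m³

In an FCC lattice, atoms touch along the face diagonal, so √2·a = 4r, giving a = 0.4101 nm = 4.101 × 10^-8 cm.
With Z = 4, ρ = Z·M/(N_A·a³) = 4 × 107.9 / (6.022 × 10²³ × 6.898 × 10^-23) = 10.39 g/cm³ = 10400 kg/m³.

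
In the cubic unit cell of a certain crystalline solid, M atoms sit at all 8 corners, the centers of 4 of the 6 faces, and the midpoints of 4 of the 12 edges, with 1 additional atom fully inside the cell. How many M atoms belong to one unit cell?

5

Corner atoms are shared by 8 cells (1/8 each), face atoms by 2 (1/2 each), edge atoms by 4 (1/4 each), interior atoms are unshared.
Net atoms = 8 × 1/8 + 4 × 1/2 + 4 × 1/4 + 1 = 1 + 2 + 1 + 1 = 5.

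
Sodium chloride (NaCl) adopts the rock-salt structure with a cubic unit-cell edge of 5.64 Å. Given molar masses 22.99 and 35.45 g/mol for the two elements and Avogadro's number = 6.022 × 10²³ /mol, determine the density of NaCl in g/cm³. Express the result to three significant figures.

2.16 g/cm³

The rock-salt structure contains Z = 4 formula units per cell; M(NaCl) = 22.99 + 35.45 = 58.44 g/mol.
a³ = (5.640 × 10^-8 cm)³ = 1.794 × 10^-22 cm³.
ρ = 4 × 58.44 / (6.022 × 10²³ × 1.794 × 10^-22) = 2.164 g/cm³.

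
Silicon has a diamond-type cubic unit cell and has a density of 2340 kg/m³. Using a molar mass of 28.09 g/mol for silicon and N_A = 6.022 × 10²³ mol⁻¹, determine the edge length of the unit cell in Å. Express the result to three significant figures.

5.42 Å

With Z = 8 atoms per diamond cubic cell, a³ = Z·M/(N_A·ρ) = 8 × 28.09 / (6.022 × 10²³ × 2.340 g/cm³) = 1.595 × 10^-22 cm³.
a = (1.595 × 10^-22)^(1/3) = 5.423 × 10^-8 cm = 5.42 Å.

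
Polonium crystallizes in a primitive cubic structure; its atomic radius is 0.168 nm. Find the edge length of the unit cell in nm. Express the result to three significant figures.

In a simple cubic lattice, atoms touch along the cell edge, so a = 2r.
a = 2r = 2 × 0.168 = 0.336 nm.

0.336 nm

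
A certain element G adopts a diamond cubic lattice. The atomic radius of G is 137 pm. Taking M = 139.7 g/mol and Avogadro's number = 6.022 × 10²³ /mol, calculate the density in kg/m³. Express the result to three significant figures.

7320 kg/m³

In a diamond cubic lattice, nearest neighbors lie along the body diagonal with √3·a = 8r, giving a = 632.8 pm = 6.328 × 10^-8 cm.
With Z = 8, ρ = Z·M/(N_A·a³) = 8 × 139.7 / (6.022 × 10²³ × 2.534 × 10^-22) = 7.325 g/cm³ = 7320 kg/m³.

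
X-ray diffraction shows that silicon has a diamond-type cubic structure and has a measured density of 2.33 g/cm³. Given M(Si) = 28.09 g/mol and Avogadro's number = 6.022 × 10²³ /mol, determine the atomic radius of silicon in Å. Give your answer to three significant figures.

1.18 Å

For a diamond cubic cell (Z = 8), a³ = Z·M/(N_A·ρ) = 8 × 28.09 / (6.022 × 10²³ × 2.330) = 1.602 × 10^-22 cm³, so a = 5.431 × 10^-8 cm = 5.431 Å.
Nearest neighbors lie along the body diagonal with √3·a = 8r, so r = 0.2165 × a = 1.18 Å.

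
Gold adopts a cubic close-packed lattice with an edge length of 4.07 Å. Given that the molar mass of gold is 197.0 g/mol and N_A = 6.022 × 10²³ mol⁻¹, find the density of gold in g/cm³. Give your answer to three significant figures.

19.4 g/cm³

An FCC unit cell contains Z = 4 atoms.
Cell volume: a³ = (4.07 Å)³ = (4.070 × 10^-8 cm)³ = 6.742 × 10^-23 cm³.
ρ = Z·M/(N_A·a³) = 4 × 197.0 / (6.022 × 10²³ × 6.742 × 10^-23) = 19.41 g/cm³.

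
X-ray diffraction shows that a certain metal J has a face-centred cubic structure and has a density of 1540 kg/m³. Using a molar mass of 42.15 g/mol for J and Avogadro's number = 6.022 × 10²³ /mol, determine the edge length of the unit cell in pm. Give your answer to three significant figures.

With Z = 4 atoms per FCC cell, a³ = Z·M/(N_A·ρ) = 4 × 42.15 / (6.022 × 10²³ × 1.540 g/cm³) = 1.818 × 10^-22 cm³.
a = (1.818 × 10^-22)^(1/3) = 5.665 × 10^-8 cm = 566 pm.

566 pm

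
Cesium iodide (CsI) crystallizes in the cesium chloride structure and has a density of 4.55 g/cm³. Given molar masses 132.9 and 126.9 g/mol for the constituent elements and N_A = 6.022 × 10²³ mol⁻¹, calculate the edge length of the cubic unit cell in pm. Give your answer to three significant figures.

456 pm

M(CsI) = 259.8 g/mol; Z = 1 formula unit per cell.
a³ = Z·M/(N_A·ρ) = 1 × 259.8 / (6.022 × 10²³ × 4.55) = 9.482 × 10^-23 cm³, so a = 4.560 × 10^-8 cm = 456 pm.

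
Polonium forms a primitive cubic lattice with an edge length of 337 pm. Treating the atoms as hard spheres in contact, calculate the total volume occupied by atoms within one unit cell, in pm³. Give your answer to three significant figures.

In a simple cubic lattice atoms touch along the cell edge, so a = 2r, so r = 0.5000a = 168.5 pm.
V_atoms = Z × (4/3)πr³ = 1 × (4/3)π × (168.5)³ = 2.00 × 10^7 pm³.

2.00 × 10^7 pm³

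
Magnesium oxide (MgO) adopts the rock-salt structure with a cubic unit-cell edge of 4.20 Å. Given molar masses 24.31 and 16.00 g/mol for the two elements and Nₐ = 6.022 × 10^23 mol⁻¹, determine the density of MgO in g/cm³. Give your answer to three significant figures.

The rock-salt structure contains Z = 4 formula units per cell; M(MgO) = 24.31 + 16.00 = 40.31 g/mol.
a³ = (4.200 × 10^-8 cm)³ = 7.409 × 10^-23 cm³.
ρ = 4 × 40.31 / (6.022 × 10²³ × 7.409 × 10^-23) = 3.614 g/cm³.

3.61 g/cm³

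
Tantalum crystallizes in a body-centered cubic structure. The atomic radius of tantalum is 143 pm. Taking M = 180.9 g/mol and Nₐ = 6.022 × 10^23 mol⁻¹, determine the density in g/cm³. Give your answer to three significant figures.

16.7 g/cm³

In a BCC lattice, atoms touch along the body diagonal, so √3·a = 4r, giving a = 330.2 pm = 3.302 × 10^-8 cm.
With Z = 2, ρ = Z·M/(N_A·a³) = 2 × 180.9 / (6.022 × 10²³ × 3.602 × 10^-23) = 16.68 g/cm³.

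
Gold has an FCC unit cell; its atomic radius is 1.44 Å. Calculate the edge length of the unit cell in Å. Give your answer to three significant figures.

In an FCC lattice, atoms touch along the face diagonal, so √2·a = 4r.
a = 4r/√2 = 4 × 1.44 / 1.4142 = 4.07 Å.

4.07 Å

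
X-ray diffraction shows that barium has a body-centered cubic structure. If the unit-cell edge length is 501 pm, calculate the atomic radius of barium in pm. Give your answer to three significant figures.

In a BCC lattice, atoms touch along the body diagonal, so √3·a = 4r.
r = √3·a/4 = 1.7321 × 501 / 4 = 217 pm.

217 pm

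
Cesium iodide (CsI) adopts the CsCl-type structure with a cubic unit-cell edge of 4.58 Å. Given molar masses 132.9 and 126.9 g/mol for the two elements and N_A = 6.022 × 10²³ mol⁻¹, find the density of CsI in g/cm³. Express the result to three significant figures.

4.49 g/cm³

The CsCl-type structure contains Z = 1 formula unit per cell; M(CsI) = 132.9 + 126.9 = 259.8 g/mol.
a³ = (4.580 × 10^-8 cm)³ = 9.607 × 10^-23 cm³.
ρ = 1 × 259.8 / (6.022 × 10²³ × 9.607 × 10^-23) = 4.491 g/cm³.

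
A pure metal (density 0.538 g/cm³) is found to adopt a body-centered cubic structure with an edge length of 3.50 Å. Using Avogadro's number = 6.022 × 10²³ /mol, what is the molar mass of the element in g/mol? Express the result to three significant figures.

6.95 g/mol

A BCC cell has Z = 2 atoms; a = 3.500 × 10^-8 cm.
M = ρ·N_A·a³/Z = 0.538 × 6.022 × 10²³ × 4.288 × 10^-23 / 2 = 6.95 g/mol.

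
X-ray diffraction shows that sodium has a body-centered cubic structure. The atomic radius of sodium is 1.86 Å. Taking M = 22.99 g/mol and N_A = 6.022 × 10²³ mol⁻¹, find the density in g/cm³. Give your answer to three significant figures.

In a BCC lattice, atoms touch along the body diagonal, so √3·a = 4r, giving a = 4.295 Å = 4.295 × 10^-8 cm.
With Z = 2, ρ = Z·M/(N_A·a³) = 2 × 22.99 / (6.022 × 10²³ × 7.926 × 10^-23) = 0.9634 g/cm³.

0.963 g/cm³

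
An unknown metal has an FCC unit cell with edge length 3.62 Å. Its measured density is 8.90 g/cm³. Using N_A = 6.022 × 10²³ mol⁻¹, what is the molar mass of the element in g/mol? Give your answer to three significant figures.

63.6 g/mol

An FCC cell has Z = 4 atoms; a = 3.620 × 10^-8 cm.
M = ρ·N_A·a³/Z = 8.90 × 6.022 × 10²³ × 4.744 × 10^-23 / 4 = 63.6 g/mol.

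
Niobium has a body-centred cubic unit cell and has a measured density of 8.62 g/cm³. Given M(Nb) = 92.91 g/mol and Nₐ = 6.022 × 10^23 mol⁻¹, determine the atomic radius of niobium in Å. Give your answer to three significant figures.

For a BCC cell (Z = 2), a³ = Z·M/(N_A·ρ) = 2 × 92.91 / (6.022 × 10²³ × 8.620) = 3.580 × 10^-23 cm³, so a = 3.296 × 10^-8 cm = 3.296 Å.
Atoms touch along the body diagonal, so √3·a = 4r, so r = 0.4330 × a = 1.43 Å.

1.43 Å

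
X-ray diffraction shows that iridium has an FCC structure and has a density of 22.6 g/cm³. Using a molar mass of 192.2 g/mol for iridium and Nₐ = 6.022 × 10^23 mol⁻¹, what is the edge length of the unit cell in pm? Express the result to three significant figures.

384 pm

With Z = 4 atoms per FCC cell, a³ = Z·M/(N_A·ρ) = 4 × 192.2 / (6.022 × 10²³ × 22.60 g/cm³) = 5.649 × 10^-23 cm³.
a = (5.649 × 10^-23)^(1/3) = 3.837 × 10^-8 cm = 384 pm.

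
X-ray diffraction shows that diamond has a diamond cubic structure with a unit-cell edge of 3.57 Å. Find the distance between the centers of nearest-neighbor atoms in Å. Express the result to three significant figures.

1.55 Å

In a diamond cubic structure, nearest neighbors lie along the body diagonal with √3·a = 8r; the nearest-neighbor distance equals 2r = 0.4330·a.
d = 0.4330 × 3.57 = 1.55 Å.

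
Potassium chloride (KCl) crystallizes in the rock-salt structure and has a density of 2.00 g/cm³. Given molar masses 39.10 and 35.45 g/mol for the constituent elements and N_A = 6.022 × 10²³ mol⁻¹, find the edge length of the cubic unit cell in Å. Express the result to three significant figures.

6.28 Å

M(KCl) = 74.55 g/mol; Z = 4 formula units per cell.
a³ = Z·M/(N_A·ρ) = 4 × 74.55 / (6.022 × 10²³ × 2.00) = 2.476 × 10^-22 cm³, so a = 6.279 × 10^-8 cm = 6.28 Å.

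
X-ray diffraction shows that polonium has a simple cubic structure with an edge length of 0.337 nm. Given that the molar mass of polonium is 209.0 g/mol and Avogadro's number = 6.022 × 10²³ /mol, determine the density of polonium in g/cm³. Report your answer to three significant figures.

A simple cubic unit cell contains Z = 1 atom.
Cell volume: a³ = (0.337 nm)³ = (3.370 × 10^-8 cm)³ = 3.827 × 10^-23 cm³.
ρ = Z·M/(N_A·a³) = 1 × 209.0 / (6.022 × 10²³ × 3.827 × 10^-23) = 9.068 g/cm³.

9.07 g/cm³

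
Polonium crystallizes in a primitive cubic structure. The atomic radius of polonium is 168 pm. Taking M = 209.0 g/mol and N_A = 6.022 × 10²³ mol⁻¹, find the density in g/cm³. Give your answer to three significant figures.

9.15 g/cm³

In a simple cubic lattice, atoms touch along the cell edge, so a = 2r, giving a = 336.0 pm = 3.360 × 10^-8 cm.
With Z = 1, ρ = Z·M/(N_A·a³) = 1 × 209.0 / (6.022 × 10²³ × 3.793 × 10^-23) = 9.149 g/cm³.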